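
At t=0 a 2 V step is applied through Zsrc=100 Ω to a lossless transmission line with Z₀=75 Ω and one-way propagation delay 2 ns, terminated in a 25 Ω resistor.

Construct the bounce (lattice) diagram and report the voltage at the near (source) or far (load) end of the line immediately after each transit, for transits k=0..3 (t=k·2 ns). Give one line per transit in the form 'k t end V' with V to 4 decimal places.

Γ_L=-0.500000, Γ_S=0.142857; launch V₁=2·75/175=0.857143
k=0 src: V=0.8571
k=1 load: inc=0.857143, refl=0.857143·-0.500000=-0.4286; V=0.000000+0.857143+-0.428571=0.4286
k=2 src: inc=-0.428571, refl=-0.428571·0.142857=-0.0612; V=0.857143+-0.428571+-0.061224=0.3673
k=3 load: inc=-0.061224, refl=-0.061224·-0.500000=0.0306; V=0.428571+-0.061224+0.030612=0.3980

0 0 source 0.8571
1 2 load 0.4286
2 4 source 0.3673
3 6 load 0.3980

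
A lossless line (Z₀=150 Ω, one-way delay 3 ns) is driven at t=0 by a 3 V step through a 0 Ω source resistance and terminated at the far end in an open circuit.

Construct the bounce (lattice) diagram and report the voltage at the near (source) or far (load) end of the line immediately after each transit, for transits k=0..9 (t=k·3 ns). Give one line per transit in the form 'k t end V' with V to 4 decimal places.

0 0 source 3.0000
1 3 load 6.0000
2 6 source 3.0000
3 9 load 0.0000
4 12 source 3.0000
5 15 load 6.0000
6 18 source 3.0000
7 21 load 0.0000
8 24 source 3.0000
9 27 load 6.0000

Γ_L=1.000000, Γ_S=-1.000000; launch V₁=3·150/150=3.000000
k=0 src: V=3.0000
k=1 load: inc=3.000000, refl=3.000000·1.000000=3.0000; V=0.000000+3.000000+3.000000=6.0000
k=2 src: inc=3.000000, refl=3.000000·-1.000000=-3.0000; V=3.000000+3.000000+-3.000000=3.0000
k=3 load: inc=-3.000000, refl=-3.000000·1.000000=-3.0000; V=6.000000+-3.000000+-3.000000=0.0000
k=4 src: inc=-3.000000, refl=-3.000000·-1.000000=3.0000; V=3.000000+-3.000000+3.000000=3.0000
k=5 load: inc=3.000000, refl=3.000000·1.000000=3.0000; V=0.000000+3.000000+3.000000=6.0000
k=6 src: inc=3.000000, refl=3.000000·-1.000000=-3.0000; V=3.000000+3.000000+-3.000000=3.0000
k=7 load: inc=-3.000000, refl=-3.000000·1.000000=-3.0000; V=6.000000+-3.000000+-3.000000=0.0000
k=8 src: inc=-3.000000, refl=-3.000000·-1.000000=3.0000; V=3.000000+-3.000000+3.000000=3.0000
k=9 load: inc=3.000000, refl=3.000000·1.000000=3.0000; V=0.000000+3.000000+3.000000=6.0000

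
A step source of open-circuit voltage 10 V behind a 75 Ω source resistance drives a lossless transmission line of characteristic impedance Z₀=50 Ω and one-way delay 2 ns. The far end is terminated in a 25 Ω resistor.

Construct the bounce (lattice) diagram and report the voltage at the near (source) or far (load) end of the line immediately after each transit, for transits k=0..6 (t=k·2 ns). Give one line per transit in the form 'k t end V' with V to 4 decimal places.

0 0 source 4.0000
1 2 load 2.6667
2 4 source 2.4000
3 6 load 2.4889
4 8 source 2.5067
5 10 load 2.5007
6 12 source 2.4996

Γ_L=-0.333333, Γ_S=0.200000; launch V₁=10·50/125=4.000000
k=0 src: V=4.0000
k=1 load: inc=4.000000, refl=4.000000·-0.333333=-1.3333; V=0.000000+4.000000+-1.333333=2.6667
k=2 src: inc=-1.333333, refl=-1.333333·0.200000=-0.2667; V=4.000000+-1.333333+-0.266667=2.4000
k=3 load: inc=-0.266667, refl=-0.266667·-0.333333=0.0889; V=2.666667+-0.266667+0.088889=2.4889
k=4 src: inc=0.088889, refl=0.088889·0.200000=0.0178; V=2.400000+0.088889+0.017778=2.5067
k=5 load: inc=0.017778, refl=0.017778·-0.333333=-0.0059; V=2.488889+0.017778+-0.005926=2.5007
k=6 src: inc=-0.005926, refl=-0.005926·0.200000=-0.0012; V=2.506667+-0.005926+-0.001185=2.4996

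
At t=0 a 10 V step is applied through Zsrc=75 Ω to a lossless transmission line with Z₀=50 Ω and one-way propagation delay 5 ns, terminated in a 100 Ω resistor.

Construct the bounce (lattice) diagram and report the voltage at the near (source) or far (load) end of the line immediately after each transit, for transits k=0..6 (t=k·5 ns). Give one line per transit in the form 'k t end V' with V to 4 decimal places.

Γ_L=0.333333, Γ_S=0.200000; launch V₁=10·50/125=4.000000
k=0 src: V=4.0000
k=1 load: inc=4.000000, refl=4.000000·0.333333=1.3333; V=0.000000+4.000000+1.333333=5.3333
k=2 src: inc=1.333333, refl=1.333333·0.200000=0.2667; V=4.000000+1.333333+0.266667=5.6000
k=3 load: inc=0.266667, refl=0.266667·0.333333=0.0889; V=5.333333+0.266667+0.088889=5.6889
k=4 src: inc=0.088889, refl=0.088889·0.200000=0.0178; V=5.600000+0.088889+0.017778=5.7067
k=5 load: inc=0.017778, refl=0.017778·0.333333=0.0059; V=5.688889+0.017778+0.005926=5.7126
k=6 src: inc=0.005926, refl=0.005926·0.200000=0.0012; V=5.706667+0.005926+0.001185=5.7138

0 0 source 4.0000
1 5 load 5.3333
2 10 source 5.6000
3 15 load 5.6889
4 20 source 5.7067
5 25 load 5.7126
6 30 source 5.7138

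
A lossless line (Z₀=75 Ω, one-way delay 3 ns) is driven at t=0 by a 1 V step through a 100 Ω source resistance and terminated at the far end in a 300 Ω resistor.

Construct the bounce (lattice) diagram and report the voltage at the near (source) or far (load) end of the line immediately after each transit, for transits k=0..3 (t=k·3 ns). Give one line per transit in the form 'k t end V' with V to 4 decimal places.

Γ_L=0.600000, Γ_S=0.142857; launch V₁=1·75/175=0.428571
k=0 src: V=0.4286
k=1 load: inc=0.428571, refl=0.428571·0.600000=0.2571; V=0.000000+0.428571+0.257143=0.6857
k=2 src: inc=0.257143, refl=0.257143·0.142857=0.0367; V=0.428571+0.257143+0.036735=0.7224
k=3 load: inc=0.036735, refl=0.036735·0.600000=0.0220; V=0.685714+0.036735+0.022041=0.7445

0 0 source 0.4286
1 3 load 0.6857
2 6 source 0.7224
3 9 load 0.7445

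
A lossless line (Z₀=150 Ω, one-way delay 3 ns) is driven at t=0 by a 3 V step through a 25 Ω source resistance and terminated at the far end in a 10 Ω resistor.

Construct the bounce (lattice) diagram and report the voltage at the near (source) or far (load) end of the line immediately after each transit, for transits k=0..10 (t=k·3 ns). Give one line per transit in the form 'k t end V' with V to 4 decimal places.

Γ_L=-0.875000, Γ_S=-0.714286; launch V₁=3·150/175=2.571429
k=0 src: V=2.5714
k=1 load: inc=2.571429, refl=2.571429·-0.875000=-2.2500; V=0.000000+2.571429+-2.250000=0.3214
k=2 src: inc=-2.250000, refl=-2.250000·-0.714286=1.6071; V=2.571429+-2.250000+1.607143=1.9286
k=3 load: inc=1.607143, refl=1.607143·-0.875000=-1.4062; V=0.321429+1.607143+-1.406250=0.5223
k=4 src: inc=-1.406250, refl=-1.406250·-0.714286=1.0045; V=1.928571+-1.406250+1.004464=1.5268
k=5 load: inc=1.004464, refl=1.004464·-0.875000=-0.8789; V=0.522321+1.004464+-0.878906=0.6479
k=6 src: inc=-0.878906, refl=-0.878906·-0.714286=0.6278; V=1.526786+-0.878906+0.627790=1.2757
k=7 load: inc=0.627790, refl=0.627790·-0.875000=-0.5493; V=0.647879+0.627790+-0.549316=0.7264
k=8 src: inc=-0.549316, refl=-0.549316·-0.714286=0.3924; V=1.275670+-0.549316+0.392369=1.1187
k=9 load: inc=0.392369, refl=0.392369·-0.875000=-0.3433; V=0.726353+0.392369+-0.343323=0.7754
k=10 src: inc=-0.343323, refl=-0.343323·-0.714286=0.2452; V=1.118722+-0.343323+0.245231=1.0206

0 0 source 2.5714
1 3 load 0.3214
2 6 source 1.9286
3 9 load 0.5223
4 12 source 1.5268
5 15 load 0.6479
6 18 source 1.2757
7 21 load 0.7264
8 24 source 1.1187
9 27 load 0.7754
10 30 source 1.0206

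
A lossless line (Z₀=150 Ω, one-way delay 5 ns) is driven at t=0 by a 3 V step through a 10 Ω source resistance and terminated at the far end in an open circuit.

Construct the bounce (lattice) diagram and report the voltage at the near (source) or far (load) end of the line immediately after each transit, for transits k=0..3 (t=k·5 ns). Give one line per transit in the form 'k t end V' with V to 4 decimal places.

0 0 source 2.8125
1 5 load 5.6250
2 10 source 3.1641
3 15 load 0.7031

Γ_L=1.000000, Γ_S=-0.875000; launch V₁=3·150/160=2.812500
k=0 src: V=2.8125
k=1 load: inc=2.812500, refl=2.812500·1.000000=2.8125; V=0.000000+2.812500+2.812500=5.6250
k=2 src: inc=2.812500, refl=2.812500·-0.875000=-2.4609; V=2.812500+2.812500+-2.460938=3.1641
k=3 load: inc=-2.460938, refl=-2.460938·1.000000=-2.4609; V=5.625000+-2.460938+-2.460938=0.7031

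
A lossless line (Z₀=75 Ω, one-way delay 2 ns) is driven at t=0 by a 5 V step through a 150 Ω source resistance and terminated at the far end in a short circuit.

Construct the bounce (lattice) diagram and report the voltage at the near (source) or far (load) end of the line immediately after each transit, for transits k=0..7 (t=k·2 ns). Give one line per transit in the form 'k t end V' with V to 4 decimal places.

Γ_L=-1.000000, Γ_S=0.333333; launch V₁=5·75/225=1.666667
k=0 src: V=1.6667
k=1 load: inc=1.666667, refl=1.666667·-1.000000=-1.6667; V=0.000000+1.666667+-1.666667=0.0000
k=2 src: inc=-1.666667, refl=-1.666667·0.333333=-0.5556; V=1.666667+-1.666667+-0.555556=-0.5556
k=3 load: inc=-0.555556, refl=-0.555556·-1.000000=0.5556; V=0.000000+-0.555556+0.555556=0.0000
k=4 src: inc=0.555556, refl=0.555556·0.333333=0.1852; V=-0.555556+0.555556+0.185185=0.1852
k=5 load: inc=0.185185, refl=0.185185·-1.000000=-0.1852; V=0.000000+0.185185+-0.185185=0.0000
k=6 src: inc=-0.185185, refl=-0.185185·0.333333=-0.0617; V=0.185185+-0.185185+-0.061728=-0.0617
k=7 load: inc=-0.061728, refl=-0.061728·-1.000000=0.0617; V=0.000000+-0.061728+0.061728=0.0000

0 0 source 1.6667
1 2 load 0.0000
2 4 source -0.5556
3 6 load 0.0000
4 8 source 0.1852
5 10 load 0.0000
6 12 source -0.0617
7 14 load 0.0000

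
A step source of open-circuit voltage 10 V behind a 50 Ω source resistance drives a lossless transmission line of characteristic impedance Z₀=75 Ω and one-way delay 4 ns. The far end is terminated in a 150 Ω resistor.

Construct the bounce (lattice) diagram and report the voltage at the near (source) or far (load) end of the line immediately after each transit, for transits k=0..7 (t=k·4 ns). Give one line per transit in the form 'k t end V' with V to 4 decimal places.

0 0 source 6.0000
1 4 load 8.0000
2 8 source 7.6000
3 12 load 7.4667
4 16 source 7.4933
5 20 load 7.5022
6 24 source 7.5004
7 28 load 7.4999

Γ_L=0.333333, Γ_S=-0.200000; launch V₁=10·75/125=6.000000
k=0 src: V=6.0000
k=1 load: inc=6.000000, refl=6.000000·0.333333=2.0000; V=0.000000+6.000000+2.000000=8.0000
k=2 src: inc=2.000000, refl=2.000000·-0.200000=-0.4000; V=6.000000+2.000000+-0.400000=7.6000
k=3 load: inc=-0.400000, refl=-0.400000·0.333333=-0.1333; V=8.000000+-0.400000+-0.133333=7.4667
k=4 src: inc=-0.133333, refl=-0.133333·-0.200000=0.0267; V=7.600000+-0.133333+0.026667=7.4933
k=5 load: inc=0.026667, refl=0.026667·0.333333=0.0089; V=7.466667+0.026667+0.008889=7.5022
k=6 src: inc=0.008889, refl=0.008889·-0.200000=-0.0018; V=7.493333+0.008889+-0.001778=7.5004
k=7 load: inc=-0.001778, refl=-0.001778·0.333333=-0.0006; V=7.502222+-0.001778+-0.000593=7.4999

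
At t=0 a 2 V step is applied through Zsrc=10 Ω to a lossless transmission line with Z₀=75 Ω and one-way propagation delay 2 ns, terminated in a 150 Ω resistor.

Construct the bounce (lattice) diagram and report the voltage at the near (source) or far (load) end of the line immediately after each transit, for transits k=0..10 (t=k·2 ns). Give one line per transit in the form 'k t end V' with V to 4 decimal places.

Γ_L=0.333333, Γ_S=-0.764706; launch V₁=2·75/85=1.764706
k=0 src: V=1.7647
k=1 load: inc=1.764706, refl=1.764706·0.333333=0.5882; V=0.000000+1.764706+0.588235=2.3529
k=2 src: inc=0.588235, refl=0.588235·-0.764706=-0.4498; V=1.764706+0.588235+-0.449827=1.9031
k=3 load: inc=-0.449827, refl=-0.449827·0.333333=-0.1499; V=2.352941+-0.449827+-0.149942=1.7532
k=4 src: inc=-0.149942, refl=-0.149942·-0.764706=0.1147; V=1.903114+-0.149942+0.114662=1.8678
k=5 load: inc=0.114662, refl=0.114662·0.333333=0.0382; V=1.753172+0.114662+0.038221=1.9061
k=6 src: inc=0.038221, refl=0.038221·-0.764706=-0.0292; V=1.867834+0.038221+-0.029228=1.8768
k=7 load: inc=-0.029228, refl=-0.029228·0.333333=-0.0097; V=1.906054+-0.029228+-0.009743=1.8671
k=8 src: inc=-0.009743, refl=-0.009743·-0.764706=0.0075; V=1.876827+-0.009743+0.007450=1.8745
k=9 load: inc=0.007450, refl=0.007450·0.333333=0.0025; V=1.867084+0.007450+0.002483=1.8770
k=10 src: inc=0.002483, refl=0.002483·-0.764706=-0.0019; V=1.874534+0.002483+-0.001899=1.8751

0 0 source 1.7647
1 2 load 2.3529
2 4 source 1.9031
3 6 load 1.7532
4 8 source 1.8678
5 10 load 1.9061
6 12 source 1.8768
7 14 load 1.8671
8 16 source 1.8745
9 18 load 1.8770
10 20 source 1.8751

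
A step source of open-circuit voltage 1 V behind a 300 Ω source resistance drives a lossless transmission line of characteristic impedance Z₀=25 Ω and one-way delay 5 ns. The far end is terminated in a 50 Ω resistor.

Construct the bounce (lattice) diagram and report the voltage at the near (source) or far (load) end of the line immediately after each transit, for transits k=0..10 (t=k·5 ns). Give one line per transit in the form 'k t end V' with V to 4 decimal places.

Γ_L=0.333333, Γ_S=0.846154; launch V₁=1·25/325=0.076923
k=0 src: V=0.0769
k=1 load: inc=0.076923, refl=0.076923·0.333333=0.0256; V=0.000000+0.076923+0.025641=0.1026
k=2 src: inc=0.025641, refl=0.025641·0.846154=0.0217; V=0.076923+0.025641+0.021696=0.1243
k=3 load: inc=0.021696, refl=0.021696·0.333333=0.0072; V=0.102564+0.021696+0.007232=0.1315
k=4 src: inc=0.007232, refl=0.007232·0.846154=0.0061; V=0.124260+0.007232+0.006119=0.1376
k=5 load: inc=0.006119, refl=0.006119·0.333333=0.0020; V=0.131492+0.006119+0.002040=0.1397
k=6 src: inc=0.002040, refl=0.002040·0.846154=0.0017; V=0.137612+0.002040+0.001726=0.1414
k=7 load: inc=0.001726, refl=0.001726·0.333333=0.0006; V=0.139652+0.001726+0.000575=0.1420
k=8 src: inc=0.000575, refl=0.000575·0.846154=0.0005; V=0.141378+0.000575+0.000487=0.1424
k=9 load: inc=0.000487, refl=0.000487·0.333333=0.0002; V=0.141953+0.000487+0.000162=0.1426
k=10 src: inc=0.000162, refl=0.000162·0.846154=0.0001; V=0.142440+0.000162+0.000137=0.1427

0 0 source 0.0769
1 5 load 0.1026
2 10 source 0.1243
3 15 load 0.1315
4 20 source 0.1376
5 25 load 0.1397
6 30 source 0.1414
7 35 load 0.1420
8 40 source 0.1424
9 45 load 0.1426
10 50 source 0.1427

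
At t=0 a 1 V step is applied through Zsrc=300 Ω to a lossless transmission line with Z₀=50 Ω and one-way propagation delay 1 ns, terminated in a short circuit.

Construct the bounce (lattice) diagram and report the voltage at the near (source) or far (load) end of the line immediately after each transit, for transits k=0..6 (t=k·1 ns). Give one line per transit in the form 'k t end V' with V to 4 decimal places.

Γ_L=-1.000000, Γ_S=0.714286; launch V₁=1·50/350=0.142857
k=0 src: V=0.1429
k=1 load: inc=0.142857, refl=0.142857·-1.000000=-0.1429; V=0.000000+0.142857+-0.142857=0.0000
k=2 src: inc=-0.142857, refl=-0.142857·0.714286=-0.1020; V=0.142857+-0.142857+-0.102041=-0.1020
k=3 load: inc=-0.102041, refl=-0.102041·-1.000000=0.1020; V=0.000000+-0.102041+0.102041=0.0000
k=4 src: inc=0.102041, refl=0.102041·0.714286=0.0729; V=-0.102041+0.102041+0.072886=0.0729
k=5 load: inc=0.072886, refl=0.072886·-1.000000=-0.0729; V=0.000000+0.072886+-0.072886=0.0000
k=6 src: inc=-0.072886, refl=-0.072886·0.714286=-0.0521; V=0.072886+-0.072886+-0.052062=-0.0521

0 0 source 0.1429
1 1 load 0.0000
2 2 source -0.1020
3 3 load 0.0000
4 4 source 0.0729
5 5 load 0.0000
6 6 source -0.0521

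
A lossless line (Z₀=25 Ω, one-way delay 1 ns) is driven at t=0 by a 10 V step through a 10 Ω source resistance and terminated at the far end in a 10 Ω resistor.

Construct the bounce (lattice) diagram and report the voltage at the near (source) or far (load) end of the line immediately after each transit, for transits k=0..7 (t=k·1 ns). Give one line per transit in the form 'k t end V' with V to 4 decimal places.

0 0 source 7.1429
1 1 load 4.0816
2 2 source 5.3936
3 3 load 4.8313
4 4 source 5.0723
5 5 load 4.9690
6 6 source 5.0133
7 7 load 4.9943

Γ_L=-0.428571, Γ_S=-0.428571; launch V₁=10·25/35=7.142857
k=0 src: V=7.1429
k=1 load: inc=7.142857, refl=7.142857·-0.428571=-3.0612; V=0.000000+7.142857+-3.061224=4.0816
k=2 src: inc=-3.061224, refl=-3.061224·-0.428571=1.3120; V=7.142857+-3.061224+1.311953=5.3936
k=3 load: inc=1.311953, refl=1.311953·-0.428571=-0.5623; V=4.081633+1.311953+-0.562266=4.8313
k=4 src: inc=-0.562266, refl=-0.562266·-0.428571=0.2410; V=5.393586+-0.562266+0.240971=5.0723
k=5 load: inc=0.240971, refl=0.240971·-0.428571=-0.1033; V=4.831320+0.240971+-0.103273=4.9690
k=6 src: inc=-0.103273, refl=-0.103273·-0.428571=0.0443; V=5.072291+-0.103273+0.044260=5.0133
k=7 load: inc=0.044260, refl=0.044260·-0.428571=-0.0190; V=4.969018+0.044260+-0.018969=4.9943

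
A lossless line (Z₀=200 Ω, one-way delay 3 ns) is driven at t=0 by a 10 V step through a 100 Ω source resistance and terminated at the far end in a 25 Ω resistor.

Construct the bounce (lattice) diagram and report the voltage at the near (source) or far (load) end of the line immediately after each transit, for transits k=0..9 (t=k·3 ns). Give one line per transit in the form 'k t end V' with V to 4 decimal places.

0 0 source 6.6667
1 3 load 1.4815
2 6 source 3.2099
3 9 load 1.8656
4 12 source 2.3137
5 15 load 1.9651
6 18 source 2.0813
7 21 load 1.9910
8 24 source 2.0211
9 27 load 1.9977

Γ_L=-0.777778, Γ_S=-0.333333; launch V₁=10·200/300=6.666667
k=0 src: V=6.6667
k=1 load: inc=6.666667, refl=6.666667·-0.777778=-5.1852; V=0.000000+6.666667+-5.185185=1.4815
k=2 src: inc=-5.185185, refl=-5.185185·-0.333333=1.7284; V=6.666667+-5.185185+1.728395=3.2099
k=3 load: inc=1.728395, refl=1.728395·-0.777778=-1.3443; V=1.481481+1.728395+-1.344307=1.8656
k=4 src: inc=-1.344307, refl=-1.344307·-0.333333=0.4481; V=3.209877+-1.344307+0.448102=2.3137
k=5 load: inc=0.448102, refl=0.448102·-0.777778=-0.3485; V=1.865569+0.448102+-0.348524=1.9651
k=6 src: inc=-0.348524, refl=-0.348524·-0.333333=0.1162; V=2.313672+-0.348524+0.116175=2.0813
k=7 load: inc=0.116175, refl=0.116175·-0.777778=-0.0904; V=1.965148+0.116175+-0.090358=1.9910
k=8 src: inc=-0.090358, refl=-0.090358·-0.333333=0.0301; V=2.081322+-0.090358+0.030119=2.0211
k=9 load: inc=0.030119, refl=0.030119·-0.777778=-0.0234; V=1.990964+0.030119+-0.023426=1.9977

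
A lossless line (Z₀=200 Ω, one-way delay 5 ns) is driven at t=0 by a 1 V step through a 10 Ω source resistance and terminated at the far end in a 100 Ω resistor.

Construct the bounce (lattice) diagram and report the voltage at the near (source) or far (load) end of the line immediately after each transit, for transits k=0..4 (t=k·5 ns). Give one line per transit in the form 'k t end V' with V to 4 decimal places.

Γ_L=-0.333333, Γ_S=-0.904762; launch V₁=1·200/210=0.952381
k=0 src: V=0.9524
k=1 load: inc=0.952381, refl=0.952381·-0.333333=-0.3175; V=0.000000+0.952381+-0.317460=0.6349
k=2 src: inc=-0.317460, refl=-0.317460·-0.904762=0.2872; V=0.952381+-0.317460+0.287226=0.9221
k=3 load: inc=0.287226, refl=0.287226·-0.333333=-0.0957; V=0.634921+0.287226+-0.095742=0.8264
k=4 src: inc=-0.095742, refl=-0.095742·-0.904762=0.0866; V=0.922147+-0.095742+0.086624=0.9130

0 0 source 0.9524
1 5 load 0.6349
2 10 source 0.9221
3 15 load 0.8264
4 20 source 0.9130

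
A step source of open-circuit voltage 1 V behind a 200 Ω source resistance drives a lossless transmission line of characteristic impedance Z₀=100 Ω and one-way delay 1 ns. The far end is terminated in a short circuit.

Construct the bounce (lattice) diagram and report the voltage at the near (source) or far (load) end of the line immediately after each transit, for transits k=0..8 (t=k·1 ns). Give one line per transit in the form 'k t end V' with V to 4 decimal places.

0 0 source 0.3333
1 1 load 0.0000
2 2 source -0.1111
3 3 load 0.0000
4 4 source 0.0370
5 5 load 0.0000
6 6 source -0.0123
7 7 load 0.0000
8 8 source 0.0041

Γ_L=-1.000000, Γ_S=0.333333; launch V₁=1·100/300=0.333333
k=0 src: V=0.3333
k=1 load: inc=0.333333, refl=0.333333·-1.000000=-0.3333; V=0.000000+0.333333+-0.333333=0.0000
k=2 src: inc=-0.333333, refl=-0.333333·0.333333=-0.1111; V=0.333333+-0.333333+-0.111111=-0.1111
k=3 load: inc=-0.111111, refl=-0.111111·-1.000000=0.1111; V=0.000000+-0.111111+0.111111=0.0000
k=4 src: inc=0.111111, refl=0.111111·0.333333=0.0370; V=-0.111111+0.111111+0.037037=0.0370
k=5 load: inc=0.037037, refl=0.037037·-1.000000=-0.0370; V=0.000000+0.037037+-0.037037=0.0000
k=6 src: inc=-0.037037, refl=-0.037037·0.333333=-0.0123; V=0.037037+-0.037037+-0.012346=-0.0123
k=7 load: inc=-0.012346, refl=-0.012346·-1.000000=0.0123; V=0.000000+-0.012346+0.012346=0.0000
k=8 src: inc=0.012346, refl=0.012346·0.333333=0.0041; V=-0.012346+0.012346+0.004115=0.0041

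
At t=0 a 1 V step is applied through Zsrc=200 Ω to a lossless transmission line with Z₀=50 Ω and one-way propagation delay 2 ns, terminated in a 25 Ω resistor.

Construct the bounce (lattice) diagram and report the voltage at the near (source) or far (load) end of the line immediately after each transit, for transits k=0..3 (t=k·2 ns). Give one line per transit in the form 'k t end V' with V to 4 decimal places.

0 0 source 0.2000
1 2 load 0.1333
2 4 source 0.0933
3 6 load 0.1067

Γ_L=-0.333333, Γ_S=0.600000; launch V₁=1·50/250=0.200000
k=0 src: V=0.2000
k=1 load: inc=0.200000, refl=0.200000·-0.333333=-0.0667; V=0.000000+0.200000+-0.066667=0.1333
k=2 src: inc=-0.066667, refl=-0.066667·0.600000=-0.0400; V=0.200000+-0.066667+-0.040000=0.0933
k=3 load: inc=-0.040000, refl=-0.040000·-0.333333=0.0133; V=0.133333+-0.040000+0.013333=0.1067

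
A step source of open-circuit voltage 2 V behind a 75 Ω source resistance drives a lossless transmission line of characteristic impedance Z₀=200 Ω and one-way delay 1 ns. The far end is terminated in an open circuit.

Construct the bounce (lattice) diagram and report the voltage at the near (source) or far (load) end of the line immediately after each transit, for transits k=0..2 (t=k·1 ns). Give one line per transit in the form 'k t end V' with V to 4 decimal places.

Γ_L=1.000000, Γ_S=-0.454545; launch V₁=2·200/275=1.454545
k=0 src: V=1.4545
k=1 load: inc=1.454545, refl=1.454545·1.000000=1.4545; V=0.000000+1.454545+1.454545=2.9091
k=2 src: inc=1.454545, refl=1.454545·-0.454545=-0.6612; V=1.454545+1.454545+-0.661157=2.2479

0 0 source 1.4545
1 1 load 2.9091
2 2 source 2.2479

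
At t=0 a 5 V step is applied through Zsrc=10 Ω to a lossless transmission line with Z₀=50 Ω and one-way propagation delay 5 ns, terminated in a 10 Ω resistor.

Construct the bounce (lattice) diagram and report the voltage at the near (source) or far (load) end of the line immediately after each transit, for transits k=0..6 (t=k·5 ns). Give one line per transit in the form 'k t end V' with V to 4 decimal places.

Γ_L=-0.666667, Γ_S=-0.666667; launch V₁=5·50/60=4.166667
k=0 src: V=4.1667
k=1 load: inc=4.166667, refl=4.166667·-0.666667=-2.7778; V=0.000000+4.166667+-2.777778=1.3889
k=2 src: inc=-2.777778, refl=-2.777778·-0.666667=1.8519; V=4.166667+-2.777778+1.851852=3.2407
k=3 load: inc=1.851852, refl=1.851852·-0.666667=-1.2346; V=1.388889+1.851852+-1.234568=2.0062
k=4 src: inc=-1.234568, refl=-1.234568·-0.666667=0.8230; V=3.240741+-1.234568+0.823045=2.8292
k=5 load: inc=0.823045, refl=0.823045·-0.666667=-0.5487; V=2.006173+0.823045+-0.548697=2.2805
k=6 src: inc=-0.548697, refl=-0.548697·-0.666667=0.3658; V=2.829218+-0.548697+0.365798=2.6463

0 0 source 4.1667
1 5 load 1.3889
2 10 source 3.2407
3 15 load 2.0062
4 20 source 2.8292
5 25 load 2.2805
6 30 source 2.6463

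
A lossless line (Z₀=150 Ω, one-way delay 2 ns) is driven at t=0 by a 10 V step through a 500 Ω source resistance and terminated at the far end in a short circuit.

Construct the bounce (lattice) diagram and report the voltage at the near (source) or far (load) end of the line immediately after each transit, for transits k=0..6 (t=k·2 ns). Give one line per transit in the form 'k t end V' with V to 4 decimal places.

Γ_L=-1.000000, Γ_S=0.538462; launch V₁=10·150/650=2.307692
k=0 src: V=2.3077
k=1 load: inc=2.307692, refl=2.307692·-1.000000=-2.3077; V=0.000000+2.307692+-2.307692=0.0000
k=2 src: inc=-2.307692, refl=-2.307692·0.538462=-1.2426; V=2.307692+-2.307692+-1.242604=-1.2426
k=3 load: inc=-1.242604, refl=-1.242604·-1.000000=1.2426; V=0.000000+-1.242604+1.242604=0.0000
k=4 src: inc=1.242604, refl=1.242604·0.538462=0.6691; V=-1.242604+1.242604+0.669094=0.6691
k=5 load: inc=0.669094, refl=0.669094·-1.000000=-0.6691; V=0.000000+0.669094+-0.669094=0.0000
k=6 src: inc=-0.669094, refl=-0.669094·0.538462=-0.3603; V=0.669094+-0.669094+-0.360282=-0.3603

0 0 source 2.3077
1 2 load 0.0000
2 4 source -1.2426
3 6 load 0.0000
4 8 source 0.6691
5 10 load 0.0000
6 12 source -0.3603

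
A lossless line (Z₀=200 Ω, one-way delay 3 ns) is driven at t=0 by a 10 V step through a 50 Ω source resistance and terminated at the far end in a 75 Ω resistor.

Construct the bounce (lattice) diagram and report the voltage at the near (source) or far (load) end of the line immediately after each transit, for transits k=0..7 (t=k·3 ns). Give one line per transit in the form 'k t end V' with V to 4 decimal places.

Γ_L=-0.454545, Γ_S=-0.600000; launch V₁=10·200/250=8.000000
k=0 src: V=8.0000
k=1 load: inc=8.000000, refl=8.000000·-0.454545=-3.6364; V=0.000000+8.000000+-3.636364=4.3636
k=2 src: inc=-3.636364, refl=-3.636364·-0.600000=2.1818; V=8.000000+-3.636364+2.181818=6.5455
k=3 load: inc=2.181818, refl=2.181818·-0.454545=-0.9917; V=4.363636+2.181818+-0.991736=5.5537
k=4 src: inc=-0.991736, refl=-0.991736·-0.600000=0.5950; V=6.545455+-0.991736+0.595041=6.1488
k=5 load: inc=0.595041, refl=0.595041·-0.454545=-0.2705; V=5.553719+0.595041+-0.270473=5.8783
k=6 src: inc=-0.270473, refl=-0.270473·-0.600000=0.1623; V=6.148760+-0.270473+0.162284=6.0406
k=7 load: inc=0.162284, refl=0.162284·-0.454545=-0.0738; V=5.878287+0.162284+-0.073765=5.9668

0 0 source 8.0000
1 3 load 4.3636
2 6 source 6.5455
3 9 load 5.5537
4 12 source 6.1488
5 15 load 5.8783
6 18 source 6.0406
7 21 load 5.9668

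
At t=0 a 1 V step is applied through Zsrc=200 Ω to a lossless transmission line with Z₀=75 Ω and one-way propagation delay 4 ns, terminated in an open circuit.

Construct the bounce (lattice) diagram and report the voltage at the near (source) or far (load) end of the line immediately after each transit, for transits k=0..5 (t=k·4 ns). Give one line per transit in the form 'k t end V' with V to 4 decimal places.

Γ_L=1.000000, Γ_S=0.454545; launch V₁=1·75/275=0.272727
k=0 src: V=0.2727
k=1 load: inc=0.272727, refl=0.272727·1.000000=0.2727; V=0.000000+0.272727+0.272727=0.5455
k=2 src: inc=0.272727, refl=0.272727·0.454545=0.1240; V=0.272727+0.272727+0.123967=0.6694
k=3 load: inc=0.123967, refl=0.123967·1.000000=0.1240; V=0.545455+0.123967+0.123967=0.7934
k=4 src: inc=0.123967, refl=0.123967·0.454545=0.0563; V=0.669421+0.123967+0.056349=0.8497
k=5 load: inc=0.056349, refl=0.056349·1.000000=0.0563; V=0.793388+0.056349+0.056349=0.9061

0 0 source 0.2727
1 4 load 0.5455
2 8 source 0.6694
3 12 load 0.7934
4 16 source 0.8497
5 20 load 0.9061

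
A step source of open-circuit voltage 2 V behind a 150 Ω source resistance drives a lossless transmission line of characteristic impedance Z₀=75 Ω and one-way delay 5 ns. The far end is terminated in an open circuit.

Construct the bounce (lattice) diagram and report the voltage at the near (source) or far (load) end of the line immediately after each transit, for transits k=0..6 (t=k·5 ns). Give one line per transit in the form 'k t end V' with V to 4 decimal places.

0 0 source 0.6667
1 5 load 1.3333
2 10 source 1.5556
3 15 load 1.7778
4 20 source 1.8519
5 25 load 1.9259
6 30 source 1.9506

Γ_L=1.000000, Γ_S=0.333333; launch V₁=2·75/225=0.666667
k=0 src: V=0.6667
k=1 load: inc=0.666667, refl=0.666667·1.000000=0.6667; V=0.000000+0.666667+0.666667=1.3333
k=2 src: inc=0.666667, refl=0.666667·0.333333=0.2222; V=0.666667+0.666667+0.222222=1.5556
k=3 load: inc=0.222222, refl=0.222222·1.000000=0.2222; V=1.333333+0.222222+0.222222=1.7778
k=4 src: inc=0.222222, refl=0.222222·0.333333=0.0741; V=1.555556+0.222222+0.074074=1.8519
k=5 load: inc=0.074074, refl=0.074074·1.000000=0.0741; V=1.777778+0.074074+0.074074=1.9259
k=6 src: inc=0.074074, refl=0.074074·0.333333=0.0247; V=1.851852+0.074074+0.024691=1.9506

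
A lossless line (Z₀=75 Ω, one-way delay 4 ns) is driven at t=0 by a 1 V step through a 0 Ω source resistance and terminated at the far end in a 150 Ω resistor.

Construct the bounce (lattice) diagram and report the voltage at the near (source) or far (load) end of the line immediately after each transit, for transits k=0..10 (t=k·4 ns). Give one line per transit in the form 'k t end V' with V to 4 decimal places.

Γ_L=0.333333, Γ_S=-1.000000; launch V₁=1·75/75=1.000000
k=0 src: V=1.0000
k=1 load: inc=1.000000, refl=1.000000·0.333333=0.3333; V=0.000000+1.000000+0.333333=1.3333
k=2 src: inc=0.333333, refl=0.333333·-1.000000=-0.3333; V=1.000000+0.333333+-0.333333=1.0000
k=3 load: inc=-0.333333, refl=-0.333333·0.333333=-0.1111; V=1.333333+-0.333333+-0.111111=0.8889
k=4 src: inc=-0.111111, refl=-0.111111·-1.000000=0.1111; V=1.000000+-0.111111+0.111111=1.0000
k=5 load: inc=0.111111, refl=0.111111·0.333333=0.0370; V=0.888889+0.111111+0.037037=1.0370
k=6 src: inc=0.037037, refl=0.037037·-1.000000=-0.0370; V=1.000000+0.037037+-0.037037=1.0000
k=7 load: inc=-0.037037, refl=-0.037037·0.333333=-0.0123; V=1.037037+-0.037037+-0.012346=0.9877
k=8 src: inc=-0.012346, refl=-0.012346·-1.000000=0.0123; V=1.000000+-0.012346+0.012346=1.0000
k=9 load: inc=0.012346, refl=0.012346·0.333333=0.0041; V=0.987654+0.012346+0.004115=1.0041
k=10 src: inc=0.004115, refl=0.004115·-1.000000=-0.0041; V=1.000000+0.004115+-0.004115=1.0000

0 0 source 1.0000
1 4 load 1.3333
2 8 source 1.0000
3 12 load 0.8889
4 16 source 1.0000
5 20 load 1.0370
6 24 source 1.0000
7 28 load 0.9877
8 32 source 1.0000
9 36 load 1.0041
10 40 source 1.0000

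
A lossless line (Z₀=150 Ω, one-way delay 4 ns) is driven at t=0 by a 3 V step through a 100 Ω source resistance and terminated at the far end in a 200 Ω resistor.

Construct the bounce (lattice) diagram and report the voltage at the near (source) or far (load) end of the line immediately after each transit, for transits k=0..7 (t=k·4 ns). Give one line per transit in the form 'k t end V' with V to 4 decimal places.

0 0 source 1.8000
1 4 load 2.0571
2 8 source 2.0057
3 12 load 1.9984
4 16 source 1.9998
5 20 load 2.0000
6 24 source 2.0000
7 28 load 2.0000

Γ_L=0.142857, Γ_S=-0.200000; launch V₁=3·150/250=1.800000
k=0 src: V=1.8000
k=1 load: inc=1.800000, refl=1.800000·0.142857=0.2571; V=0.000000+1.800000+0.257143=2.0571
k=2 src: inc=0.257143, refl=0.257143·-0.200000=-0.0514; V=1.800000+0.257143+-0.051429=2.0057
k=3 load: inc=-0.051429, refl=-0.051429·0.142857=-0.0073; V=2.057143+-0.051429+-0.007347=1.9984
k=4 src: inc=-0.007347, refl=-0.007347·-0.200000=0.0015; V=2.005714+-0.007347+0.001469=1.9998
k=5 load: inc=0.001469, refl=0.001469·0.142857=0.0002; V=1.998367+0.001469+0.000210=2.0000
k=6 src: inc=0.000210, refl=0.000210·-0.200000=-0.0000; V=1.999837+0.000210+-0.000042=2.0000
k=7 load: inc=-0.000042, refl=-0.000042·0.142857=-0.0000; V=2.000047+-0.000042+-0.000006=2.0000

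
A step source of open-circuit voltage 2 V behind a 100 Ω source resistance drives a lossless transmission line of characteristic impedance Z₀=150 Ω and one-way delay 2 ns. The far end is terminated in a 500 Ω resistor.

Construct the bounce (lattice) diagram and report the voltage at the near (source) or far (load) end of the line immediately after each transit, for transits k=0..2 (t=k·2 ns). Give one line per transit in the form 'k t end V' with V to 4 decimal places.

Γ_L=0.538462, Γ_S=-0.200000; launch V₁=2·150/250=1.200000
k=0 src: V=1.2000
k=1 load: inc=1.200000, refl=1.200000·0.538462=0.6462; V=0.000000+1.200000+0.646154=1.8462
k=2 src: inc=0.646154, refl=0.646154·-0.200000=-0.1292; V=1.200000+0.646154+-0.129231=1.7169

0 0 source 1.2000
1 2 load 1.8462
2 4 source 1.7169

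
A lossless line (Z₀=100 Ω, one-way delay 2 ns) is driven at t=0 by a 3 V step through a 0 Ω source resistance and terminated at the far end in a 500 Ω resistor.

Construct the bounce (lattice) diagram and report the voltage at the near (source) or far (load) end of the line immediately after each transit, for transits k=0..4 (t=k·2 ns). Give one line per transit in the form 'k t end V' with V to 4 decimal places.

0 0 source 3.0000
1 2 load 5.0000
2 4 source 3.0000
3 6 load 1.6667
4 8 source 3.0000

Γ_L=0.666667, Γ_S=-1.000000; launch V₁=3·100/100=3.000000
k=0 src: V=3.0000
k=1 load: inc=3.000000, refl=3.000000·0.666667=2.0000; V=0.000000+3.000000+2.000000=5.0000
k=2 src: inc=2.000000, refl=2.000000·-1.000000=-2.0000; V=3.000000+2.000000+-2.000000=3.0000
k=3 load: inc=-2.000000, refl=-2.000000·0.666667=-1.3333; V=5.000000+-2.000000+-1.333333=1.6667
k=4 src: inc=-1.333333, refl=-1.333333·-1.000000=1.3333; V=3.000000+-1.333333+1.333333=3.0000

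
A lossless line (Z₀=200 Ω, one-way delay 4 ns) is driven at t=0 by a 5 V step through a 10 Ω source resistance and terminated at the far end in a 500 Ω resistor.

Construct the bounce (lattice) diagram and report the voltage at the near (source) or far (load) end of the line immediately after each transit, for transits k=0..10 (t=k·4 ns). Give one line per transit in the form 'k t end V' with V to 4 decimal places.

Γ_L=0.428571, Γ_S=-0.904762; launch V₁=5·200/210=4.761905
k=0 src: V=4.7619
k=1 load: inc=4.761905, refl=4.761905·0.428571=2.0408; V=0.000000+4.761905+2.040816=6.8027
k=2 src: inc=2.040816, refl=2.040816·-0.904762=-1.8465; V=4.761905+2.040816+-1.846453=4.9563
k=3 load: inc=-1.846453, refl=-1.846453·0.428571=-0.7913; V=6.802721+-1.846453+-0.791337=4.1649
k=4 src: inc=-0.791337, refl=-0.791337·-0.904762=0.7160; V=4.956268+-0.791337+0.715972=4.8809
k=5 load: inc=0.715972, refl=0.715972·0.428571=0.3068; V=4.164931+0.715972+0.306845=5.1877
k=6 src: inc=0.306845, refl=0.306845·-0.904762=-0.2776; V=4.880903+0.306845+-0.277622=4.9101
k=7 load: inc=-0.277622, refl=-0.277622·0.428571=-0.1190; V=5.187748+-0.277622+-0.118981=4.7911
k=8 src: inc=-0.118981, refl=-0.118981·-0.904762=0.1076; V=4.910126+-0.118981+0.107649=4.8988
k=9 load: inc=0.107649, refl=0.107649·0.428571=0.0461; V=4.791145+0.107649+0.046135=4.9449
k=10 src: inc=0.046135, refl=0.046135·-0.904762=-0.0417; V=4.898795+0.046135+-0.041742=4.9032

0 0 source 4.7619
1 4 load 6.8027
2 8 source 4.9563
3 12 load 4.1649
4 16 source 4.8809
5 20 load 5.1877
6 24 source 4.9101
7 28 load 4.7911
8 32 source 4.8988
9 36 load 4.9449
10 40 source 4.9032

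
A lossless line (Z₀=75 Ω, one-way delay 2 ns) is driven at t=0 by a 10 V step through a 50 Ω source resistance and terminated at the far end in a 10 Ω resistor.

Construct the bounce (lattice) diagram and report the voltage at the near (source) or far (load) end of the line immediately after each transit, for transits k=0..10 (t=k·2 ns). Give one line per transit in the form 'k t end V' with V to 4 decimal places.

Γ_L=-0.764706, Γ_S=-0.200000; launch V₁=10·75/125=6.000000
k=0 src: V=6.0000
k=1 load: inc=6.000000, refl=6.000000·-0.764706=-4.5882; V=0.000000+6.000000+-4.588235=1.4118
k=2 src: inc=-4.588235, refl=-4.588235·-0.200000=0.9176; V=6.000000+-4.588235+0.917647=2.3294
k=3 load: inc=0.917647, refl=0.917647·-0.764706=-0.7017; V=1.411765+0.917647+-0.701730=1.6277
k=4 src: inc=-0.701730, refl=-0.701730·-0.200000=0.1403; V=2.329412+-0.701730+0.140346=1.7680
k=5 load: inc=0.140346, refl=0.140346·-0.764706=-0.1073; V=1.627682+0.140346+-0.107323=1.6607
k=6 src: inc=-0.107323, refl=-0.107323·-0.200000=0.0215; V=1.768028+-0.107323+0.021465=1.6822
k=7 load: inc=0.021465, refl=0.021465·-0.764706=-0.0164; V=1.660704+0.021465+-0.016414=1.6658
k=8 src: inc=-0.016414, refl=-0.016414·-0.200000=0.0033; V=1.682169+-0.016414+0.003283=1.6690
k=9 load: inc=0.003283, refl=0.003283·-0.764706=-0.0025; V=1.665755+0.003283+-0.002510=1.6665
k=10 src: inc=-0.002510, refl=-0.002510·-0.200000=0.0005; V=1.669038+-0.002510+0.000502=1.6670

0 0 source 6.0000
1 2 load 1.4118
2 4 source 2.3294
3 6 load 1.6277
4 8 source 1.7680
5 10 load 1.6607
6 12 source 1.6822
7 14 load 1.6658
8 16 source 1.6690
9 18 load 1.6665
10 20 source 1.6670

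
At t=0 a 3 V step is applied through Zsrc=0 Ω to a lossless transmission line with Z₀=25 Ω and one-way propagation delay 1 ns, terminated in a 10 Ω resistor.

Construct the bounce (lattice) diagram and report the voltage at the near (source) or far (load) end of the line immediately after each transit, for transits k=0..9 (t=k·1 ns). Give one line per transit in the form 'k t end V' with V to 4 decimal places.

Γ_L=-0.428571, Γ_S=-1.000000; launch V₁=3·25/25=3.000000
k=0 src: V=3.0000
k=1 load: inc=3.000000, refl=3.000000·-0.428571=-1.2857; V=0.000000+3.000000+-1.285714=1.7143
k=2 src: inc=-1.285714, refl=-1.285714·-1.000000=1.2857; V=3.000000+-1.285714+1.285714=3.0000
k=3 load: inc=1.285714, refl=1.285714·-0.428571=-0.5510; V=1.714286+1.285714+-0.551020=2.4490
k=4 src: inc=-0.551020, refl=-0.551020·-1.000000=0.5510; V=3.000000+-0.551020+0.551020=3.0000
k=5 load: inc=0.551020, refl=0.551020·-0.428571=-0.2362; V=2.448980+0.551020+-0.236152=2.7638
k=6 src: inc=-0.236152, refl=-0.236152·-1.000000=0.2362; V=3.000000+-0.236152+0.236152=3.0000
k=7 load: inc=0.236152, refl=0.236152·-0.428571=-0.1012; V=2.763848+0.236152+-0.101208=2.8988
k=8 src: inc=-0.101208, refl=-0.101208·-1.000000=0.1012; V=3.000000+-0.101208+0.101208=3.0000
k=9 load: inc=0.101208, refl=0.101208·-0.428571=-0.0434; V=2.898792+0.101208+-0.043375=2.9566

0 0 source 3.0000
1 1 load 1.7143
2 2 source 3.0000
3 3 load 2.4490
4 4 source 3.0000
5 5 load 2.7638
6 6 source 3.0000
7 7 load 2.8988
8 8 source 3.0000
9 9 load 2.9566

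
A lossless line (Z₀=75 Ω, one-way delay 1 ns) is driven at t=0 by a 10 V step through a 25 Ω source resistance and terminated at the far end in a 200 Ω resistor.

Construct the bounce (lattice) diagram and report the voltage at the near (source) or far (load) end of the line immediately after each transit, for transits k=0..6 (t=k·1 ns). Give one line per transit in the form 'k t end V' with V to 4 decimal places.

0 0 source 7.5000
1 1 load 10.9091
2 2 source 9.2045
3 3 load 8.4298
4 4 source 8.8171
5 5 load 8.9932
6 6 source 8.9052

Γ_L=0.454545, Γ_S=-0.500000; launch V₁=10·75/100=7.500000
k=0 src: V=7.5000
k=1 load: inc=7.500000, refl=7.500000·0.454545=3.4091; V=0.000000+7.500000+3.409091=10.9091
k=2 src: inc=3.409091, refl=3.409091·-0.500000=-1.7045; V=7.500000+3.409091+-1.704545=9.2045
k=3 load: inc=-1.704545, refl=-1.704545·0.454545=-0.7748; V=10.909091+-1.704545+-0.774793=8.4298
k=4 src: inc=-0.774793, refl=-0.774793·-0.500000=0.3874; V=9.204545+-0.774793+0.387397=8.8171
k=5 load: inc=0.387397, refl=0.387397·0.454545=0.1761; V=8.429752+0.387397+0.176089=8.9932
k=6 src: inc=0.176089, refl=0.176089·-0.500000=-0.0880; V=8.817149+0.176089+-0.088045=8.9052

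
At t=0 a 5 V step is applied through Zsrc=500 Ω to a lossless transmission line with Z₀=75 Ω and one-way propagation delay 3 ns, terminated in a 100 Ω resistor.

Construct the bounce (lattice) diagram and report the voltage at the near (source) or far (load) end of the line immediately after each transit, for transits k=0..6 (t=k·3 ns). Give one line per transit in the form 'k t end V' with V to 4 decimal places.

Γ_L=0.142857, Γ_S=0.739130; launch V₁=5·75/575=0.652174
k=0 src: V=0.6522
k=1 load: inc=0.652174, refl=0.652174·0.142857=0.0932; V=0.000000+0.652174+0.093168=0.7453
k=2 src: inc=0.093168, refl=0.093168·0.739130=0.0689; V=0.652174+0.093168+0.068863=0.8142
k=3 load: inc=0.068863, refl=0.068863·0.142857=0.0098; V=0.745342+0.068863+0.009838=0.8240
k=4 src: inc=0.009838, refl=0.009838·0.739130=0.0073; V=0.814205+0.009838+0.007271=0.8313
k=5 load: inc=0.007271, refl=0.007271·0.142857=0.0010; V=0.824042+0.007271+0.001039=0.8324
k=6 src: inc=0.001039, refl=0.001039·0.739130=0.0008; V=0.831314+0.001039+0.000768=0.8331

0 0 source 0.6522
1 3 load 0.7453
2 6 source 0.8142
3 9 load 0.8240
4 12 source 0.8313
5 15 load 0.8324
6 18 source 0.8331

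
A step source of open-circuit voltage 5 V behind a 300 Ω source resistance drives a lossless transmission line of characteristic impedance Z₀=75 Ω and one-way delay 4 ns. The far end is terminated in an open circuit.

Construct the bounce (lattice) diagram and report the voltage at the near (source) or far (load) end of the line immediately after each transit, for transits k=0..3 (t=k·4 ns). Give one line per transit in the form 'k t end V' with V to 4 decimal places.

0 0 source 1.0000
1 4 load 2.0000
2 8 source 2.6000
3 12 load 3.2000

Γ_L=1.000000, Γ_S=0.600000; launch V₁=5·75/375=1.000000
k=0 src: V=1.0000
k=1 load: inc=1.000000, refl=1.000000·1.000000=1.0000; V=0.000000+1.000000+1.000000=2.0000
k=2 src: inc=1.000000, refl=1.000000·0.600000=0.6000; V=1.000000+1.000000+0.600000=2.6000
k=3 load: inc=0.600000, refl=0.600000·1.000000=0.6000; V=2.000000+0.600000+0.600000=3.2000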